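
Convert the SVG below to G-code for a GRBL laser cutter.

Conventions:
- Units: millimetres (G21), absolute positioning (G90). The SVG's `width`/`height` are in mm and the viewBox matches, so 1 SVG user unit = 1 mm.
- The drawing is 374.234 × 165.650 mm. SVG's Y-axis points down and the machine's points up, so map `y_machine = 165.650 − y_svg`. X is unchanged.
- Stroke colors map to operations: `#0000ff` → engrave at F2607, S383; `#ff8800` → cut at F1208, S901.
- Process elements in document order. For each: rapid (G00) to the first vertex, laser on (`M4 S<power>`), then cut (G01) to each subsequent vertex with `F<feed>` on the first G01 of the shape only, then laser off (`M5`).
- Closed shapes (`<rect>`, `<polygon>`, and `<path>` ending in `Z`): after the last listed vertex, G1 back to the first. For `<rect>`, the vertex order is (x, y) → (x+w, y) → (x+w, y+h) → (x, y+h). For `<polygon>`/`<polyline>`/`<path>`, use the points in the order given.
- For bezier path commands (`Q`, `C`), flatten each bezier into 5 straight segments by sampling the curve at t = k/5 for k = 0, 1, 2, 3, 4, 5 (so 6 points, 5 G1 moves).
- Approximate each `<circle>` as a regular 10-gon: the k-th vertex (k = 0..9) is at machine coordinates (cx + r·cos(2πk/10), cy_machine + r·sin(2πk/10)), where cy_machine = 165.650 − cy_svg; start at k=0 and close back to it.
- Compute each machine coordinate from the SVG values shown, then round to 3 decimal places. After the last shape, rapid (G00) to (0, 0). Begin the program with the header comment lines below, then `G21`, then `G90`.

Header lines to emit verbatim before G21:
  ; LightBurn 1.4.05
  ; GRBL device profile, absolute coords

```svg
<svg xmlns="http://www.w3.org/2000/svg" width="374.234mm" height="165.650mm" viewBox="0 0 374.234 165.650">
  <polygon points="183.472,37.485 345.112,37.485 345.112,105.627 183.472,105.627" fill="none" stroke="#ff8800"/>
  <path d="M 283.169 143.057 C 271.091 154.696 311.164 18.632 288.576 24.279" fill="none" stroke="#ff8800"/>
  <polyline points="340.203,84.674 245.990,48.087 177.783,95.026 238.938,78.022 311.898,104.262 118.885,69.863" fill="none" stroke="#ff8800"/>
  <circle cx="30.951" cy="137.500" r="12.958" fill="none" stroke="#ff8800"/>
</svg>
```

; LightBurn 1.4.05
; GRBL device profile, absolute coords
G21
G90
G00 X183.472 Y128.165
M4 S901
G01 X345.112 Y128.165 F1208
G01 X345.112 Y60.023
G01 X183.472 Y60.023
G01 X183.472 Y128.165
M5
G00 X283.169 Y22.593
M4 S901
G01 X281.262 Y31.019 F1208
G01 X286.360 Y61.001
G01 X292.952 Y98.649
G01 X295.528 Y130.069
G01 X288.576 Y141.371
M5
G00 X340.203 Y80.976
M4 S901
G01 X245.990 Y117.563 F1208
G01 X177.783 Y70.624
G01 X238.938 Y87.628
G01 X311.898 Y61.388
G01 X118.885 Y95.787
M5
G00 X43.909 Y28.150
M4 S901
G01 X41.434 Y35.767 F1208
G01 X34.955 Y40.474
G01 X26.947 Y40.474
G01 X20.468 Y35.767
G01 X17.993 Y28.150
G01 X20.468 Y20.533
G01 X26.947 Y15.826
G01 X34.955 Y15.826
G01 X41.434 Y20.533
G01 X43.909 Y28.150
M5
G00 X0.000 Y0.000

1 u = 1 mm; y_m = 165.650 − y.

[1] `<polygon>` rectangle, #ff8800→cut S901 F1208: (183.472,128.165) → (345.112,128.165) → (345.112,60.023) → (183.472,60.023) → (183.472,128.165) (closed)

[2] `<path>` cubic bezier, #ff8800→cut S901 F1208: (283.169,22.593) → (281.262,31.019) → (286.360,61.001) → (292.952,98.649) → (295.528,130.069) → (288.576,141.371)

[3] `<polyline>` open polyline, #ff8800→cut S901 F1208: (340.203,80.976) → (245.990,117.563) → (177.783,70.624) → (238.938,87.628) → (311.898,61.388) → (118.885,95.787)

[4] `<circle>` circle, #ff8800→cut S901 F1208: (43.909,28.150) → (41.434,35.767) → (34.955,40.474) → (26.947,40.474) → (20.468,35.767) → (17.993,28.150) → (20.468,20.533) → (26.947,15.826) → (34.955,15.826) → (41.434,20.533) → (43.909,28.150) (closed)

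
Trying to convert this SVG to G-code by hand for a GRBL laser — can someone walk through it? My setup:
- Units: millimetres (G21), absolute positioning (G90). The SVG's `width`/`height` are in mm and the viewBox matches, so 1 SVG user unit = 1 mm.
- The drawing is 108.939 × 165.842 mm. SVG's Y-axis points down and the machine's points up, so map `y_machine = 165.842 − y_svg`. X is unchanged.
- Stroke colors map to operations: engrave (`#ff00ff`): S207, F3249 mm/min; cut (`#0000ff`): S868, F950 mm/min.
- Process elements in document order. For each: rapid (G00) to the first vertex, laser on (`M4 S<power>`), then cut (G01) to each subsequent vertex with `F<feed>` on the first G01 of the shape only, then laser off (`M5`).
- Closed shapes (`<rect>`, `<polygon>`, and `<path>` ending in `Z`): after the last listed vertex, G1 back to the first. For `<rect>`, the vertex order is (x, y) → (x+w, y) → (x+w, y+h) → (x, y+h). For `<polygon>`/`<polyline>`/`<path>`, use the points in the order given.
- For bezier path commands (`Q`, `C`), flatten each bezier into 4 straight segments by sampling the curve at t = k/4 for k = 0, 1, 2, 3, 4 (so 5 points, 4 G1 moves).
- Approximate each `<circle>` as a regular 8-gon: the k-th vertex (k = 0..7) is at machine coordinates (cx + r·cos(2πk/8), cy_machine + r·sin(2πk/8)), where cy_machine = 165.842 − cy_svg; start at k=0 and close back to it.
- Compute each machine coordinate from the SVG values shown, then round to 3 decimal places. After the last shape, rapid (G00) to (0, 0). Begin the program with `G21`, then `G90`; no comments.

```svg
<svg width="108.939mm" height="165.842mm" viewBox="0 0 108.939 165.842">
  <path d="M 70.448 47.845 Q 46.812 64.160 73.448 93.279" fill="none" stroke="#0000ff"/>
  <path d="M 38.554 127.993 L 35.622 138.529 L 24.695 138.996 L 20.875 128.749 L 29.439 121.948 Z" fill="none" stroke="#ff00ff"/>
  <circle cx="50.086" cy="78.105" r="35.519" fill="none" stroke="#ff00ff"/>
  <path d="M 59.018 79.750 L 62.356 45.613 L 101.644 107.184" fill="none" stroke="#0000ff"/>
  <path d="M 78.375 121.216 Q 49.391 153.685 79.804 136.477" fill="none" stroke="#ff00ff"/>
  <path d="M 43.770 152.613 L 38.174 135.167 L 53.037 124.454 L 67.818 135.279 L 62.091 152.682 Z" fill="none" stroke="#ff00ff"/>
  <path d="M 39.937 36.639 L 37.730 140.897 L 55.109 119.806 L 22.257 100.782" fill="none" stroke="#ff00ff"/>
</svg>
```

Since the viewBox matches the mm dimensions, user units are millimetres directly. The only transform is the Y-flip y_m = 165.842 − y_svg.

Shape 1 is a quadratic bezier drawn with `<path>`. Its stroke #0000ff means cut at S868, F950. After flipping Y the toolpath is (70.448,117.997) → (61.772,109.039) → (59.380,98.481) → (63.272,86.322) → (73.448,72.563).

Shape 2 is a regular polygon drawn with `<path>`. Its stroke #ff00ff means engrave at S207, F3249. After flipping Y the toolpath is (38.554,37.849) → (35.622,27.313) → (24.695,26.846) → (20.875,37.093) → (29.439,43.894) → (38.554,37.849), returning to the start.

Shape 3 is a circle drawn with `<circle>`. Its stroke #ff00ff means engrave at S207, F3249. After flipping Y the toolpath is (85.605,87.737) → (75.202,112.853) → (50.086,123.256) → (24.970,112.853) → (14.567,87.737) → (24.970,62.621) → (50.086,52.218) → (75.202,62.621) → (85.605,87.737), returning to the start.

Shape 4 is a open polyline drawn with `<path>`. Its stroke #0000ff means cut at S868, F950. After flipping Y the toolpath is (59.018,86.092) → (62.356,120.229) → (101.644,58.658).

Shape 5 is a quadratic bezier drawn with `<path>`. Its stroke #ff00ff means engrave at S207, F3249. After flipping Y the toolpath is (78.375,44.626) → (67.595,31.496) → (64.240,24.576) → (68.310,23.866) → (79.804,29.365).

Shape 6 is a regular polygon drawn with `<path>`. Its stroke #ff00ff means engrave at S207, F3249. After flipping Y the toolpath is (43.770,13.229) → (38.174,30.675) → (53.037,41.388) → (67.818,30.563) → (62.091,13.160) → (43.770,13.229), returning to the start.

Shape 7 is a open polyline drawn with `<path>`. Its stroke #ff00ff means engrave at S207, F3249. After flipping Y the toolpath is (39.937,129.203) → (37.730,24.945) → (55.109,46.036) → (22.257,65.060).

G21
G90
G00 X70.448 Y117.997
M4 S868
G01 X61.772 Y109.039 F950
G01 X59.380 Y98.481
G01 X63.272 Y86.322
G01 X73.448 Y72.563
M5
G00 X38.554 Y37.849
M4 S207
G01 X35.622 Y27.313 F3249
G01 X24.695 Y26.846
G01 X20.875 Y37.093
G01 X29.439 Y43.894
G01 X38.554 Y37.849
M5
G00 X85.605 Y87.737
M4 S207
G01 X75.202 Y112.853 F3249
G01 X50.086 Y123.256
G01 X24.970 Y112.853
G01 X14.567 Y87.737
G01 X24.970 Y62.621
G01 X50.086 Y52.218
G01 X75.202 Y62.621
G01 X85.605 Y87.737
M5
G00 X59.018 Y86.092
M4 S868
G01 X62.356 Y120.229 F950
G01 X101.644 Y58.658
M5
G00 X78.375 Y44.626
M4 S207
G01 X67.595 Y31.496 F3249
G01 X64.240 Y24.576
G01 X68.310 Y23.866
G01 X79.804 Y29.365
M5
G00 X43.770 Y13.229
M4 S207
G01 X38.174 Y30.675 F3249
G01 X53.037 Y41.388
G01 X67.818 Y30.563
G01 X62.091 Y13.160
G01 X43.770 Y13.229
M5
G00 X39.937 Y129.203
M4 S207
G01 X37.730 Y24.945 F3249
G01 X55.109 Y46.036
G01 X22.257 Y65.060
M5
G00 X0.000 Y0.000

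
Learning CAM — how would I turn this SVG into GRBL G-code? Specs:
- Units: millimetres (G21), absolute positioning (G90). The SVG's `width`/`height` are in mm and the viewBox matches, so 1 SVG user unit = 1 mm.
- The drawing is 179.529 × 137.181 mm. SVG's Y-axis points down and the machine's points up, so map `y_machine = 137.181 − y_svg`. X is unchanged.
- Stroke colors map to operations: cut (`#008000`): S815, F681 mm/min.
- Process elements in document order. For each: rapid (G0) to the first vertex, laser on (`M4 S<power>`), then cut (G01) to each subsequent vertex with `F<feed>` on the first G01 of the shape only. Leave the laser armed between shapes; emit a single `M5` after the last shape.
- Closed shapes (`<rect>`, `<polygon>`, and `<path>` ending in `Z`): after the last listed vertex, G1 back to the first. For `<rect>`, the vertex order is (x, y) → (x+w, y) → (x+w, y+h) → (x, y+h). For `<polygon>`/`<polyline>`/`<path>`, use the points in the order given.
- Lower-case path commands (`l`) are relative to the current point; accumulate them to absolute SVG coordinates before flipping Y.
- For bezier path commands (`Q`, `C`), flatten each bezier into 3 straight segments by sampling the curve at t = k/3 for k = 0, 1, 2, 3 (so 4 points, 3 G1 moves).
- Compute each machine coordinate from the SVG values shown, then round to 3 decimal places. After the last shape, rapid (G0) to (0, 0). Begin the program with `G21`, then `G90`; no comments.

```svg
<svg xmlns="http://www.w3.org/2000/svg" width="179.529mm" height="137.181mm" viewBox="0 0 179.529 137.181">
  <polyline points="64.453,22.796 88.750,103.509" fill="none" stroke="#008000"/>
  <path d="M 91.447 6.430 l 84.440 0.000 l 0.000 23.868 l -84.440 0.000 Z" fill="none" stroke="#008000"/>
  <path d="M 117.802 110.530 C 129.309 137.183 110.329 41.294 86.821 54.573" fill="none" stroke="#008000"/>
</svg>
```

G21
G90
G0 X64.453 Y114.385
M4 S815
G01 X88.750 Y33.672 F681
G0 X91.447 Y130.751
M4 S815
G01 X175.887 Y130.751 F681
G01 X175.887 Y106.883
G01 X91.447 Y106.883
G01 X91.447 Y130.751
G0 X117.802 Y26.651
M4 S815
G01 X120.108 Y32.263 F681
G01 X107.858 Y68.080
G01 X86.821 Y82.608
M5
G0 X0.000 Y0.000

Since the viewBox matches the mm dimensions, user units are millimetres directly. The only transform is the Y-flip y_m = 137.181 − y_svg.

Shape 1 is a line segment drawn with `<polyline>`. Its stroke #008000 means cut at S815, F681. After flipping Y the toolpath is (64.453,114.385) → (88.750,33.672).

Shape 2 is a rectangle drawn with `<path>`. Its stroke #008000 means cut at S815, F681. After flipping Y the toolpath is (91.447,130.751) → (175.887,130.751) → (175.887,106.883) → (91.447,106.883) → (91.447,130.751), returning to the start.

Shape 3 is a cubic bezier drawn with `<path>`. Its stroke #008000 means cut at S815, F681. After flipping Y the toolpath is (117.802,26.651) → (120.108,32.263) → (107.858,68.080) → (86.821,82.608).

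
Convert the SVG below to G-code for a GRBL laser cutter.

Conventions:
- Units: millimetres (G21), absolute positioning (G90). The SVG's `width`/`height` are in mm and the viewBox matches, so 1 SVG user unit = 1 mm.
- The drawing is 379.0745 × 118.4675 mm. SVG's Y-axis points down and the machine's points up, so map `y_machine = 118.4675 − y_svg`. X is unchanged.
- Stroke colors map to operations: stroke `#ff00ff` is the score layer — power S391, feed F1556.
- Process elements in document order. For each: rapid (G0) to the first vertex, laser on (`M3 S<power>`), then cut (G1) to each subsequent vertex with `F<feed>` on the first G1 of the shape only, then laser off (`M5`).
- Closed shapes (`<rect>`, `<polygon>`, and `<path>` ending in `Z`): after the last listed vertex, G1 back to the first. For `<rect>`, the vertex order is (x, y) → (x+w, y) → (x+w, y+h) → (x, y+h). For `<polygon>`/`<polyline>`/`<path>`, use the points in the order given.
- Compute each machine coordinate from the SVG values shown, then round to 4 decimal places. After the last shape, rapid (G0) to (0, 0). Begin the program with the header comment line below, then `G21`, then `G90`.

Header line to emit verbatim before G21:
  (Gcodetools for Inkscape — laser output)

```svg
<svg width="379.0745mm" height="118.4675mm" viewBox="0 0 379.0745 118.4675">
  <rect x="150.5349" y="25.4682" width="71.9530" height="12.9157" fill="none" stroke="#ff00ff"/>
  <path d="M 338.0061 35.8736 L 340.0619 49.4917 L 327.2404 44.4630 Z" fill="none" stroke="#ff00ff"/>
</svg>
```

(Gcodetools for Inkscape — laser output)
G21
G90
G0 X150.5349 Y92.9993
M3 S391
G1 X222.4879 Y92.9993 F1556
G1 X222.4879 Y80.0836
G1 X150.5349 Y80.0836
G1 X150.5349 Y92.9993
M5
G0 X338.0061 Y82.5939
M3 S391
G1 X340.0619 Y68.9758 F1556
G1 X327.2404 Y74.0045
G1 X338.0061 Y82.5939
M5
G0 X0.0000 Y0.0000

Since the viewBox matches the mm dimensions, user units are millimetres directly. The only transform is the Y-flip y_m = 118.4675 − y_svg.

Shape 1 is a rectangle drawn with `<rect>`. Its stroke #ff00ff means score at S391, F1556. After flipping Y the toolpath is (150.5349,92.9993) → (222.4879,92.9993) → (222.4879,80.0836) → (150.5349,80.0836) → (150.5349,92.9993), returning to the start.

Shape 2 is a regular polygon drawn with `<path>`. Its stroke #ff00ff means score at S391, F1556. After flipping Y the toolpath is (338.0061,82.5939) → (340.0619,68.9758) → (327.2404,74.0045) → (338.0061,82.5939), returning to the start.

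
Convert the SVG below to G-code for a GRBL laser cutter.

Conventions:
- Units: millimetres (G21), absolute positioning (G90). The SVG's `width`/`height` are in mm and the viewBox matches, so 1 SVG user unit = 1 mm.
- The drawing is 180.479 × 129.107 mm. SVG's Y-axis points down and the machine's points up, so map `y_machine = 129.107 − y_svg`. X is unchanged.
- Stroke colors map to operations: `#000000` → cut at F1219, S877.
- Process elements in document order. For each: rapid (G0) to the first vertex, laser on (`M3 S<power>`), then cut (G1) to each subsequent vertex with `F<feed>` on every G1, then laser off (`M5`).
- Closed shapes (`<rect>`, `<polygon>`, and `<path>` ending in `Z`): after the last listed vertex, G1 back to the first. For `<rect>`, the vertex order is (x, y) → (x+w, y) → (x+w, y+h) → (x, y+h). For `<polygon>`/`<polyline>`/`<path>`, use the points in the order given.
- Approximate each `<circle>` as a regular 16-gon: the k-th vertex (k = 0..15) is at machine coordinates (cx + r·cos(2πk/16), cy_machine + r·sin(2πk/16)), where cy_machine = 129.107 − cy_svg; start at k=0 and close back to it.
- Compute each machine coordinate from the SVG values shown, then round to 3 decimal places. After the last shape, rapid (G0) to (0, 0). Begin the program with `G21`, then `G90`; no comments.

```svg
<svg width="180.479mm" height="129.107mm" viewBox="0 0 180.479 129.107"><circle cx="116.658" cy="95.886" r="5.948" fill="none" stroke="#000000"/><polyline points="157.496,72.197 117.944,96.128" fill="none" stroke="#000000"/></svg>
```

Since the viewBox matches the mm dimensions, user units are millimetres directly. The only transform is the Y-flip y_m = 129.107 − y_svg.

Shape 1 is a circle drawn with `<circle>`. Its stroke #000000 means cut at S877, F1219. After flipping Y the toolpath is (122.606,33.221) → (122.153,35.497) → (120.864,37.427) → (118.934,38.716) → (116.658,39.169) → (114.382,38.716) → (112.452,37.427) → (111.163,35.497) → (110.710,33.221) → (111.163,30.945) → (112.452,29.015) → (114.382,27.726) → (116.658,27.273) → (118.934,27.726) → (120.864,29.015) → (122.153,30.945) → (122.606,33.221), returning to the start.

Shape 2 is a line segment drawn with `<polyline>`. Its stroke #000000 means cut at S877, F1219. After flipping Y the toolpath is (157.496,56.910) → (117.944,32.979).

G21
G90
G0 X122.606 Y33.221
M3 S877
G1 X122.153 Y35.497 F1219
G1 X120.864 Y37.427 F1219
G1 X118.934 Y38.716 F1219
G1 X116.658 Y39.169 F1219
G1 X114.382 Y38.716 F1219
G1 X112.452 Y37.427 F1219
G1 X111.163 Y35.497 F1219
G1 X110.710 Y33.221 F1219
G1 X111.163 Y30.945 F1219
G1 X112.452 Y29.015 F1219
G1 X114.382 Y27.726 F1219
G1 X116.658 Y27.273 F1219
G1 X118.934 Y27.726 F1219
G1 X120.864 Y29.015 F1219
G1 X122.153 Y30.945 F1219
G1 X122.606 Y33.221 F1219
M5
G0 X157.496 Y56.910
M3 S877
G1 X117.944 Y32.979 F1219
M5
G0 X0.000 Y0.000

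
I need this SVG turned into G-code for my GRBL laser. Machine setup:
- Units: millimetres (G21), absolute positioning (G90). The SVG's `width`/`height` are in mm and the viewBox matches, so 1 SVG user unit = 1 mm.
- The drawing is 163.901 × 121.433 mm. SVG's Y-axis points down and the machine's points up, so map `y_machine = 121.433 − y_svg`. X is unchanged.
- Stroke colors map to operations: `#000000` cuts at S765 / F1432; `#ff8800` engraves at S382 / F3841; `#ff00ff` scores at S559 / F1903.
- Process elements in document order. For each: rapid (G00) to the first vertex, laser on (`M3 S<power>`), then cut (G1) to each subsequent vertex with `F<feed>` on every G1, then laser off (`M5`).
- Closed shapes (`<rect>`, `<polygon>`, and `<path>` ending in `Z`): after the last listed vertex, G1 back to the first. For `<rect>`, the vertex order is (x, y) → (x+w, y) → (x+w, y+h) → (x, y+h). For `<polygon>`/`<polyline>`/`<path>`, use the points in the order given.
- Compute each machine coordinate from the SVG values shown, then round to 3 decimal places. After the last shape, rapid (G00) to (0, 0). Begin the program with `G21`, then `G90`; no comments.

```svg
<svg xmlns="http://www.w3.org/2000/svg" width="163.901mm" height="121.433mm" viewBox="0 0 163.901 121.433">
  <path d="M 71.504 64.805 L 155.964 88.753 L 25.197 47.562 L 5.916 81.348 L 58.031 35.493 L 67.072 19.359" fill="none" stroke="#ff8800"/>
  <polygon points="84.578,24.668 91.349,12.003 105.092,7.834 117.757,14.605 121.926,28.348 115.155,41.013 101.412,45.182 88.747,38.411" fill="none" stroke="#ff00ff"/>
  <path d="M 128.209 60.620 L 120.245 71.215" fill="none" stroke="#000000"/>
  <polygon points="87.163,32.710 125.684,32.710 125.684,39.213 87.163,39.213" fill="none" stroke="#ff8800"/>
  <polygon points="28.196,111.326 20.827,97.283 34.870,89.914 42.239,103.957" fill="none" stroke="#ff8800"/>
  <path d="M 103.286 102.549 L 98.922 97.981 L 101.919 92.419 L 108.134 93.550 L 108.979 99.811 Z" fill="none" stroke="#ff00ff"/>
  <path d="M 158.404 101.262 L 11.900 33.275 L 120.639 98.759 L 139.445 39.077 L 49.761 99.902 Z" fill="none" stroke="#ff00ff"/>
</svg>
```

viewBox `0 0 163.901 121.433` with mm width/height → 1 unit = 1 mm. Flip: y_m = 121.433 − y_svg.

**Shape 1** — `<path>` open polyline, stroke `#ff8800` → engrave (S382, F3841). Machine vertices: (71.504,56.628) → (155.964,32.680) → (25.197,73.871) → (5.916,40.085) → (58.031,85.940) → (67.072,102.074). Open path.

**Shape 2** — `<polygon>` regular polygon, stroke `#ff00ff` → score (S559, F1903). Machine vertices: (84.578,96.765) → (91.349,109.430) → (105.092,113.599) → (117.757,106.828) → (121.926,93.085) → (115.155,80.420) → (101.412,76.251) → (88.747,83.022) → (84.578,96.765). Closed: final G1 returns to the first vertex.

**Shape 3** — `<path>` line segment, stroke `#000000` → cut (S765, F1432). Machine vertices: (128.209,60.813) → (120.245,50.218). Open path.

**Shape 4** — `<polygon>` rectangle, stroke `#ff8800` → engrave (S382, F3841). Machine vertices: (87.163,88.723) → (125.684,88.723) → (125.684,82.220) → (87.163,82.220) → (87.163,88.723). Closed: final G1 returns to the first vertex.

**Shape 5** — `<polygon>` regular polygon, stroke `#ff8800` → engrave (S382, F3841). Machine vertices: (28.196,10.107) → (20.827,24.150) → (34.870,31.519) → (42.239,17.476) → (28.196,10.107). Closed: final G1 returns to the first vertex.

**Shape 6** — `<path>` regular polygon, stroke `#ff00ff` → score (S559, F1903). Machine vertices: (103.286,18.884) → (98.922,23.452) → (101.919,29.014) → (108.134,27.883) → (108.979,21.622) → (103.286,18.884). Closed: final G1 returns to the first vertex.

**Shape 7** — `<path>` closed polygon, stroke `#ff00ff` → score (S559, F1903). Machine vertices: (158.404,20.171) → (11.900,88.158) → (120.639,22.674) → (139.445,82.356) → (49.761,21.531) → (158.404,20.171). Closed: final G1 returns to the first vertex.

G21
G90
G00 X71.504 Y56.628
M3 S382
G1 X155.964 Y32.680 F3841
G1 X25.197 Y73.871 F3841
G1 X5.916 Y40.085 F3841
G1 X58.031 Y85.940 F3841
G1 X67.072 Y102.074 F3841
M5
G00 X84.578 Y96.765
M3 S559
G1 X91.349 Y109.430 F1903
G1 X105.092 Y113.599 F1903
G1 X117.757 Y106.828 F1903
G1 X121.926 Y93.085 F1903
G1 X115.155 Y80.420 F1903
G1 X101.412 Y76.251 F1903
G1 X88.747 Y83.022 F1903
G1 X84.578 Y96.765 F1903
M5
G00 X128.209 Y60.813
M3 S765
G1 X120.245 Y50.218 F1432
M5
G00 X87.163 Y88.723
M3 S382
G1 X125.684 Y88.723 F3841
G1 X125.684 Y82.220 F3841
G1 X87.163 Y82.220 F3841
G1 X87.163 Y88.723 F3841
M5
G00 X28.196 Y10.107
M3 S382
G1 X20.827 Y24.150 F3841
G1 X34.870 Y31.519 F3841
G1 X42.239 Y17.476 F3841
G1 X28.196 Y10.107 F3841
M5
G00 X103.286 Y18.884
M3 S559
G1 X98.922 Y23.452 F1903
G1 X101.919 Y29.014 F1903
G1 X108.134 Y27.883 F1903
G1 X108.979 Y21.622 F1903
G1 X103.286 Y18.884 F1903
M5
G00 X158.404 Y20.171
M3 S559
G1 X11.900 Y88.158 F1903
G1 X120.639 Y22.674 F1903
G1 X139.445 Y82.356 F1903
G1 X49.761 Y21.531 F1903
G1 X158.404 Y20.171 F1903
M5
G00 X0.000 Y0.000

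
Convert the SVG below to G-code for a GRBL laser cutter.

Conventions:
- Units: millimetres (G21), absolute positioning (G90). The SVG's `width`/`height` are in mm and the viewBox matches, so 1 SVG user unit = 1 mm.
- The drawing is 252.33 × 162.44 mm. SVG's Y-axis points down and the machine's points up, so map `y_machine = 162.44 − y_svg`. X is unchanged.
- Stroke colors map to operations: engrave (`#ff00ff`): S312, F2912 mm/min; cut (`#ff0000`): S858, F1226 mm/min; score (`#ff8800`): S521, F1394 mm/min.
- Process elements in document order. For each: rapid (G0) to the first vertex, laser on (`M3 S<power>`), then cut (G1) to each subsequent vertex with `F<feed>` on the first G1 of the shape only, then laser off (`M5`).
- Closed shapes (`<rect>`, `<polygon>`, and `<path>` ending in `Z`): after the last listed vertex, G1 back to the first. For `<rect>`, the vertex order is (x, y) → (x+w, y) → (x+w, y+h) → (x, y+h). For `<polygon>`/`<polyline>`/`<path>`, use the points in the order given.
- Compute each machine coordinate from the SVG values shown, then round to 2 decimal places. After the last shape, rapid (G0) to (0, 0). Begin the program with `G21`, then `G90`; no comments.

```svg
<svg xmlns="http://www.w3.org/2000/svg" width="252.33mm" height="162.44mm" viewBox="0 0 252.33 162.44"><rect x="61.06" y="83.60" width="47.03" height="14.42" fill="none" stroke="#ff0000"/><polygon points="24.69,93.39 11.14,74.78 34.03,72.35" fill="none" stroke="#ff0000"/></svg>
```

G21
G90
G0 X61.06 Y78.84
M3 S858
G1 X108.09 Y78.84 F1226
G1 X108.09 Y64.42
G1 X61.06 Y64.42
G1 X61.06 Y78.84
M5
G0 X24.69 Y69.05
M3 S858
G1 X11.14 Y87.66 F1226
G1 X34.03 Y90.09
G1 X24.69 Y69.05
M5
G0 X0.00 Y0.00

1 u = 1 mm; y_m = 162.44 − y.

[1] `<rect>` rectangle, #ff0000→cut S858 F1226: (61.06,78.84) → (108.09,78.84) → (108.09,64.42) → (61.06,64.42) → (61.06,78.84) (closed)

[2] `<polygon>` regular polygon, #ff0000→cut S858 F1226: (24.69,69.05) → (11.14,87.66) → (34.03,90.09) → (24.69,69.05) (closed)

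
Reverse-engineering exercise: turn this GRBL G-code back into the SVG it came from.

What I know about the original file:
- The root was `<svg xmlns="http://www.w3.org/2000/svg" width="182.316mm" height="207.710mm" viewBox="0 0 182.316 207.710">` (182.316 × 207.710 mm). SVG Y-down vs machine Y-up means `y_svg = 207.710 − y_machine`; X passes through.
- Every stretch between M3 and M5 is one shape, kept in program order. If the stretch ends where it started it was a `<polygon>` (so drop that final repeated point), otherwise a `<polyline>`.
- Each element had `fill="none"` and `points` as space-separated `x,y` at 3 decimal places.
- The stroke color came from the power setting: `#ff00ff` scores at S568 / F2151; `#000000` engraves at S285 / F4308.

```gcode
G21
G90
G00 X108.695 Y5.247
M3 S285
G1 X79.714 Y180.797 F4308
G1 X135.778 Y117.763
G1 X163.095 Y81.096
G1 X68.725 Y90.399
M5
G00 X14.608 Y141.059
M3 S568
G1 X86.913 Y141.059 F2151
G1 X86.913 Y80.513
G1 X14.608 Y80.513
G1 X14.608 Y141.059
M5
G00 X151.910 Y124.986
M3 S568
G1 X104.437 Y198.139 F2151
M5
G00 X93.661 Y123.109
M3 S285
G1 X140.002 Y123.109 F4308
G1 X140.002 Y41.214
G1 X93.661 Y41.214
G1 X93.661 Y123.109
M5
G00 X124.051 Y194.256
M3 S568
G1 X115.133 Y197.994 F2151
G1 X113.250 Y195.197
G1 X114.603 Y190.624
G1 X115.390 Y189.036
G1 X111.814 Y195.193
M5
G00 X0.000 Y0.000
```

y_svg = 207.710 − y_m.

[1] S285→`#000000` (engrave); open run; points: 108.695,202.463 79.714,26.913 135.778,89.947 163.095,126.614 68.725,117.311

[2] S568→`#ff00ff` (score); closed run; points: 14.608,66.651 86.913,66.651 86.913,127.197 14.608,127.197

[3] S568→`#ff00ff` (score); open run; points: 151.910,82.724 104.437,9.571

[4] S285→`#000000` (engrave); closed run; points: 93.661,84.601 140.002,84.601 140.002,166.496 93.661,166.496

[5] S568→`#ff00ff` (score); open run; points: 124.051,13.454 115.133,9.716 113.250,12.513 114.603,17.086 115.390,18.674 111.814,12.517

<svg xmlns="http://www.w3.org/2000/svg" width="182.316mm" height="207.710mm" viewBox="0 0 182.316 207.710">
  <polyline points="108.695,202.463 79.714,26.913 135.778,89.947 163.095,126.614 68.725,117.311" fill="none" stroke="#000000"/>
  <polygon points="14.608,66.651 86.913,66.651 86.913,127.197 14.608,127.197" fill="none" stroke="#ff00ff"/>
  <polyline points="151.910,82.724 104.437,9.571" fill="none" stroke="#ff00ff"/>
  <polygon points="93.661,84.601 140.002,84.601 140.002,166.496 93.661,166.496" fill="none" stroke="#000000"/>
  <polyline points="124.051,13.454 115.133,9.716 113.250,12.513 114.603,17.086 115.390,18.674 111.814,12.517" fill="none" stroke="#ff00ff"/>
</svg>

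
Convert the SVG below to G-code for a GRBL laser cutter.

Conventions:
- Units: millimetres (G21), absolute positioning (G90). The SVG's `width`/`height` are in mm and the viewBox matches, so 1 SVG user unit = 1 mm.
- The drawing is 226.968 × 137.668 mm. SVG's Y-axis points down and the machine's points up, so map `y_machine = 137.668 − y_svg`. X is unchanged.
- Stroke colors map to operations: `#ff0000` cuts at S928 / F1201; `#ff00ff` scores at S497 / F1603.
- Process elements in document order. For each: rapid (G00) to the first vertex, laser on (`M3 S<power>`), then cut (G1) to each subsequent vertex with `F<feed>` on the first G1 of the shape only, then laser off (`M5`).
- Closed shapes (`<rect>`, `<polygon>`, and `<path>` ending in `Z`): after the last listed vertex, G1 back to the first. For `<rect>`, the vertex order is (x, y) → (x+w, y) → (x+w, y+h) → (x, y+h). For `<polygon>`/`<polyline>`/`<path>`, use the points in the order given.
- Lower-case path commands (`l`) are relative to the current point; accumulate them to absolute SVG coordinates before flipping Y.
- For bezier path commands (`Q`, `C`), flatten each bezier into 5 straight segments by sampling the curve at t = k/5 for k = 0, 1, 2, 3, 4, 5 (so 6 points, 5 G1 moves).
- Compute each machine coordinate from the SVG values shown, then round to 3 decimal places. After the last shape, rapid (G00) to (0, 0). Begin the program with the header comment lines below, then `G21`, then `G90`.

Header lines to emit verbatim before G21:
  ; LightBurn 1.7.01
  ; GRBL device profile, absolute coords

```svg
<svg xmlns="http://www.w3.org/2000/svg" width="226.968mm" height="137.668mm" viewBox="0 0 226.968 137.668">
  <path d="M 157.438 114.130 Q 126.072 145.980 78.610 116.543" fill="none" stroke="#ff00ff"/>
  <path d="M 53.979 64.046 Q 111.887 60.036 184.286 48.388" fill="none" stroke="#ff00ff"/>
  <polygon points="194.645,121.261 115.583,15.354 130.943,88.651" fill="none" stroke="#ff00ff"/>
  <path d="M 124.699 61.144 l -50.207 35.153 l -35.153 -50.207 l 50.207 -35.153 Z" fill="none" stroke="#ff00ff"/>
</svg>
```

; LightBurn 1.7.01
; GRBL device profile, absolute coords
G21
G90
G00 X157.438 Y23.538
M3 S497
G1 X144.248 Y13.249 F1603
G1 X129.770 Y7.864
G1 X114.004 Y7.381
G1 X96.951 Y11.802
G1 X78.610 Y21.125
M5
G00 X53.979 Y73.622
M3 S497
G1 X77.722 Y75.532 F1603
G1 X102.624 Y78.052
G1 X128.685 Y81.184
G1 X155.906 Y84.926
G1 X184.286 Y89.280
M5
G00 X194.645 Y16.407
M3 S497
G1 X115.583 Y122.314 F1603
G1 X130.943 Y49.017
G1 X194.645 Y16.407
M5
G00 X124.699 Y76.524
M3 S497
G1 X74.492 Y41.371 F1603
G1 X39.339 Y91.578
G1 X89.546 Y126.731
G1 X124.699 Y76.524
M5
G00 X0.000 Y0.000

viewBox `0 0 226.968 137.668` with mm width/height → 1 unit = 1 mm. Flip: y_m = 137.668 − y_svg.

**Shape 1** — `<path>` quadratic bezier, stroke `#ff00ff` → score (S497, F1603). Control points (SVG): P0=(157.438,114.130), P1=(126.072,145.980), P2=(78.610,116.543); sampled at t=k/5. Machine vertices: (157.438,23.538) → (144.248,13.249) → (129.770,7.864) → (114.004,7.381) → (96.951,11.802) → (78.610,21.125). Open path.

**Shape 2** — `<path>` quadratic bezier, stroke `#ff00ff` → score (S497, F1603). Control points (SVG): P0=(53.979,64.046), P1=(111.887,60.036), P2=(184.286,48.388); sampled at t=k/5. Machine vertices: (53.979,73.622) → (77.722,75.532) → (102.624,78.052) → (128.685,81.184) → (155.906,84.926) → (184.286,89.280). Open path.

**Shape 3** — `<polygon>` closed polygon, stroke `#ff00ff` → score (S497, F1603). Machine vertices: (194.645,16.407) → (115.583,122.314) → (130.943,49.017) → (194.645,16.407). Closed: final G1 returns to the first vertex.

**Shape 4** — `<path>` regular polygon, stroke `#ff00ff` → score (S497, F1603). Machine vertices: (124.699,76.524) → (74.492,41.371) → (39.339,91.578) → (89.546,126.731) → (124.699,76.524). Closed: final G1 returns to the first vertex.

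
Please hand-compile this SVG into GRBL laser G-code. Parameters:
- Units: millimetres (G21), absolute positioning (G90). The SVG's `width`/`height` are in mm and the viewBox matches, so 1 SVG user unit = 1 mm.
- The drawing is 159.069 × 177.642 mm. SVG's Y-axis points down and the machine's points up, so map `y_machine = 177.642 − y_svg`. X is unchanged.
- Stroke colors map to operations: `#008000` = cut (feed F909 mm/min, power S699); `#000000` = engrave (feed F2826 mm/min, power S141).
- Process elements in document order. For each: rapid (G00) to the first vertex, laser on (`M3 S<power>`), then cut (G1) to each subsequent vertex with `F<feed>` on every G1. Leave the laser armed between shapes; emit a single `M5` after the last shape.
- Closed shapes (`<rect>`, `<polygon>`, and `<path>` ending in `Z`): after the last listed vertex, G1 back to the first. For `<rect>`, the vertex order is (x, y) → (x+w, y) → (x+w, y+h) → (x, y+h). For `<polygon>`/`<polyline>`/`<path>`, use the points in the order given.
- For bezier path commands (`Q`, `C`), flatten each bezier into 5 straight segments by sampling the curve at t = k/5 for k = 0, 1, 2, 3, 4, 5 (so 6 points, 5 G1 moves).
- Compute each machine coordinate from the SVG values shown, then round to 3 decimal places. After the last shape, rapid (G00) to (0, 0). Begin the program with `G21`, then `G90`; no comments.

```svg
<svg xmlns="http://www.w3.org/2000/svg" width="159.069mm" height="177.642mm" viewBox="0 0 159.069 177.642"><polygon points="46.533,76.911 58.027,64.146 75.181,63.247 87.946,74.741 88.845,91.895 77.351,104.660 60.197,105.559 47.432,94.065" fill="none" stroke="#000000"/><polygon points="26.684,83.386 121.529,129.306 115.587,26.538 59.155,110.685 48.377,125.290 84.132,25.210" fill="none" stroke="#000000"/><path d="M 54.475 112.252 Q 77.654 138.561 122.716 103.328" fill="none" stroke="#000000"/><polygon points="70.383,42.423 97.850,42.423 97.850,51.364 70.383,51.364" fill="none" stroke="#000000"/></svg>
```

G21
G90
G00 X46.533 Y100.731
M3 S141
G1 X58.027 Y113.496 F2826
G1 X75.181 Y114.395 F2826
G1 X87.946 Y102.901 F2826
G1 X88.845 Y85.747 F2826
G1 X77.351 Y72.982 F2826
G1 X60.197 Y72.083 F2826
G1 X47.432 Y83.577 F2826
G1 X46.533 Y100.731 F2826
G00 X26.684 Y94.256
M3 S141
G1 X121.529 Y48.336 F2826
G1 X115.587 Y151.104 F2826
G1 X59.155 Y66.957 F2826
G1 X48.377 Y52.352 F2826
G1 X84.132 Y152.432 F2826
G1 X26.684 Y94.256 F2826
G00 X54.475 Y65.390
M3 S141
G1 X64.622 Y57.328 F2826
G1 X76.519 Y54.190 F2826
G1 X90.168 Y55.974 F2826
G1 X105.567 Y62.682 F2826
G1 X122.716 Y74.314 F2826
G00 X70.383 Y135.219
M3 S141
G1 X97.850 Y135.219 F2826
G1 X97.850 Y126.278 F2826
G1 X70.383 Y126.278 F2826
G1 X70.383 Y135.219 F2826
M5
G00 X0.000 Y0.000

viewBox `0 0 159.069 177.642` with mm width/height → 1 unit = 1 mm. Flip: y_m = 177.642 − y_svg.

**Shape 1** — `<polygon>` regular polygon, stroke `#000000` → engrave (S141, F2826). Machine vertices: (46.533,100.731) → (58.027,113.496) → (75.181,114.395) → (87.946,102.901) → (88.845,85.747) → (77.351,72.982) → (60.197,72.083) → (47.432,83.577) → (46.533,100.731). Closed: final G1 returns to the first vertex.

**Shape 2** — `<polygon>` closed polygon, stroke `#000000` → engrave (S141, F2826). Machine vertices: (26.684,94.256) → (121.529,48.336) → (115.587,151.104) → (59.155,66.957) → (48.377,52.352) → (84.132,152.432) → (26.684,94.256). Closed: final G1 returns to the first vertex.

**Shape 3** — `<path>` quadratic bezier, stroke `#000000` → engrave (S141, F2826). Control points (SVG): P0=(54.475,112.252), P1=(77.654,138.561), P2=(122.716,103.328); sampled at t=k/5. Machine vertices: (54.475,65.390) → (64.622,57.328) → (76.519,54.190) → (90.168,55.974) → (105.567,62.682) → (122.716,74.314). Open path.

**Shape 4** — `<polygon>` rectangle, stroke `#000000` → engrave (S141, F2826). Machine vertices: (70.383,135.219) → (97.850,135.219) → (97.850,126.278) → (70.383,126.278) → (70.383,135.219). Closed: final G1 returns to the first vertex.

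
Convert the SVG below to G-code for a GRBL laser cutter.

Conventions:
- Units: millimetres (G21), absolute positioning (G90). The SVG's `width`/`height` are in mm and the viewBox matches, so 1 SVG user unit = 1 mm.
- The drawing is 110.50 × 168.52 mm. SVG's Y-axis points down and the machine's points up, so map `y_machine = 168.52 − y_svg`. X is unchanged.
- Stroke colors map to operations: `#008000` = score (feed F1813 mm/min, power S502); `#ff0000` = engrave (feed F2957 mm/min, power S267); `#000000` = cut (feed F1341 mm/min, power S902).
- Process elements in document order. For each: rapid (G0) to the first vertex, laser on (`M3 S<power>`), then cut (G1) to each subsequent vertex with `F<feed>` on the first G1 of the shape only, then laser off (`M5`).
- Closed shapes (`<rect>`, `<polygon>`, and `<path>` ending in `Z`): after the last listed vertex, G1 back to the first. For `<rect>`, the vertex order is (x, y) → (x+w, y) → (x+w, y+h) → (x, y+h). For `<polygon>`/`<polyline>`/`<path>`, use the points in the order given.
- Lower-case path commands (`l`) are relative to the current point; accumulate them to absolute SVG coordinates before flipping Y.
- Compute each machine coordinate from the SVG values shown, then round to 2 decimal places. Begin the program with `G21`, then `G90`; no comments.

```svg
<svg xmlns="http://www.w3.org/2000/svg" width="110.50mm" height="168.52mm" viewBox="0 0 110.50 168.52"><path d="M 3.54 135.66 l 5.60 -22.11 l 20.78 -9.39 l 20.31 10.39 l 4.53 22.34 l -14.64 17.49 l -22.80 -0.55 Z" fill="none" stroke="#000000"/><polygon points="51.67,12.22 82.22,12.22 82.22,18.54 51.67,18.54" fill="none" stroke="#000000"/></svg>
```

Since the viewBox matches the mm dimensions, user units are millimetres directly. The only transform is the Y-flip y_m = 168.52 − y_svg.

Shape 1 is a regular polygon drawn with `<path>`. Its stroke #000000 means cut at S902, F1341. After flipping Y the toolpath is (3.54,32.86) → (9.14,54.97) → (29.92,64.36) → (50.23,53.97) → (54.76,31.63) → (40.12,14.14) → (17.32,14.69) → (3.54,32.86), returning to the start.

Shape 2 is a rectangle drawn with `<polygon>`. Its stroke #000000 means cut at S902, F1341. After flipping Y the toolpath is (51.67,156.30) → (82.22,156.30) → (82.22,149.98) → (51.67,149.98) → (51.67,156.30), returning to the start.

G21
G90
G0 X3.54 Y32.86
M3 S902
G1 X9.14 Y54.97 F1341
G1 X29.92 Y64.36
G1 X50.23 Y53.97
G1 X54.76 Y31.63
G1 X40.12 Y14.14
G1 X17.32 Y14.69
G1 X3.54 Y32.86
M5
G0 X51.67 Y156.30
M3 S902
G1 X82.22 Y156.30 F1341
G1 X82.22 Y149.98
G1 X51.67 Y149.98
G1 X51.67 Y156.30
M5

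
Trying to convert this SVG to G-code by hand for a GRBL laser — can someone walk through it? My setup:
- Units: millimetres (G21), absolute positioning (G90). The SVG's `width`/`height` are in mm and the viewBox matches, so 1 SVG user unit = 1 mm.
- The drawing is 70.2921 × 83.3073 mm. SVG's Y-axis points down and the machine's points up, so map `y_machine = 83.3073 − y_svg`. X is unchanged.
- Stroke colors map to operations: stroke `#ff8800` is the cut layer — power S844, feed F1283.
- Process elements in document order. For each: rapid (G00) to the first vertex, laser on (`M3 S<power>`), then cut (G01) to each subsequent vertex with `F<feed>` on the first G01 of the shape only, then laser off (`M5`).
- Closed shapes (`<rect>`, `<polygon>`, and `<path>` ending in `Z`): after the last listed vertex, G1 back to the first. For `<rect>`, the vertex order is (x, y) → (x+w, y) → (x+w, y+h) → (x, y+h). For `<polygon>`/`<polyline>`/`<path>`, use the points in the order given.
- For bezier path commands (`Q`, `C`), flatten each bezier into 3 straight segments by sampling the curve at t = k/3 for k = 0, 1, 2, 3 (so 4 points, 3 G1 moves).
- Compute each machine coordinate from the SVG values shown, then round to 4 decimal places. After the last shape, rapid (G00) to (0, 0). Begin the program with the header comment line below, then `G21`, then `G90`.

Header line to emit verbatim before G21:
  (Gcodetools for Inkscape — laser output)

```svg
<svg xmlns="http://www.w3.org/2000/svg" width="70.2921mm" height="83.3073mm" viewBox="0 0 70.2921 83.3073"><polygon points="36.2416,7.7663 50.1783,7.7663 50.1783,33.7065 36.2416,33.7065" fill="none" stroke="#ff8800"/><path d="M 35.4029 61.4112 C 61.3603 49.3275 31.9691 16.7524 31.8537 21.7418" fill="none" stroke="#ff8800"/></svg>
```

viewBox `0 0 70.2921 83.3073` with mm width/height → 1 unit = 1 mm. Flip: y_m = 83.3073 − y_svg.

**Shape 1** — `<polygon>` rectangle, stroke `#ff8800` → cut (S844, F1283). Machine vertices: (36.2416,75.5410) → (50.1783,75.5410) → (50.1783,49.6008) → (36.2416,49.6008) → (36.2416,75.5410). Closed: final G1 returns to the first vertex.

**Shape 2** — `<path>` cubic bezier, stroke `#ff8800` → cut (S844, F1283). Control points (SVG): P0=(35.4029,61.4112), P1=(61.3603,49.3275), P2=(31.9691,16.7524), P3=(31.8537,21.7418); sampled at t=k/3. Machine vertices: (35.4029,21.8961) → (46.0450,38.6600) → (38.5935,56.1836) → (31.8537,61.5655). Open path.

(Gcodetools for Inkscape — laser output)
G21
G90
G00 X36.2416 Y75.5410
M3 S844
G01 X50.1783 Y75.5410 F1283
G01 X50.1783 Y49.6008
G01 X36.2416 Y49.6008
G01 X36.2416 Y75.5410
M5
G00 X35.4029 Y21.8961
M3 S844
G01 X46.0450 Y38.6600 F1283
G01 X38.5935 Y56.1836
G01 X31.8537 Y61.5655
M5
G00 X0.0000 Y0.0000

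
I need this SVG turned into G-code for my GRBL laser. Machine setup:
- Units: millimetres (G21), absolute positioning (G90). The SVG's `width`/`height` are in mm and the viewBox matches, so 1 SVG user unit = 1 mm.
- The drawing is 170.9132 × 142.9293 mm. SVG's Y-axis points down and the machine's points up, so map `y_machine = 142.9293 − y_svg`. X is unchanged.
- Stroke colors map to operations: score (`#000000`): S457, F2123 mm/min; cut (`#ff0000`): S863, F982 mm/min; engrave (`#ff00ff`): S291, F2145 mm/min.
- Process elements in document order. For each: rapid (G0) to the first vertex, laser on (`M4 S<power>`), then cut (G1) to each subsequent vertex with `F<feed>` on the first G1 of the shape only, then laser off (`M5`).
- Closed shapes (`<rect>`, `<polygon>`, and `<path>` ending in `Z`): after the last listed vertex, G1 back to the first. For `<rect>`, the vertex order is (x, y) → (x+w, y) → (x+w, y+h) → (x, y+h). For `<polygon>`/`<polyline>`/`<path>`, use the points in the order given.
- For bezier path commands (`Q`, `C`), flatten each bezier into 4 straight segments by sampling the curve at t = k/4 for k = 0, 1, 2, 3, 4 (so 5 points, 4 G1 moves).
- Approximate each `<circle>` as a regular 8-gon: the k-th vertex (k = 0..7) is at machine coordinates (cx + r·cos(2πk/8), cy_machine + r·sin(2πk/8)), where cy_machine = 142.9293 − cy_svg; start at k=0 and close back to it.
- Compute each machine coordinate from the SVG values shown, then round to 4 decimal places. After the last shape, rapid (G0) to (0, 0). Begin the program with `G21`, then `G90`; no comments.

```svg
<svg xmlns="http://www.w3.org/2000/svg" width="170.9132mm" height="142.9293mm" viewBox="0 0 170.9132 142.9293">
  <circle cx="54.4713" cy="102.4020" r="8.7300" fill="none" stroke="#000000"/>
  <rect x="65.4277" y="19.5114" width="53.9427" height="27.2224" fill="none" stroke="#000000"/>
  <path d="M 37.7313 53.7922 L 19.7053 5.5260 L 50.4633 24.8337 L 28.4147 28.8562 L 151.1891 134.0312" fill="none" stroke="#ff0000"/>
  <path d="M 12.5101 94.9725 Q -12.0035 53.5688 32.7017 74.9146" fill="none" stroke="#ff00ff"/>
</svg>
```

viewBox `0 0 170.9132 142.9293` with mm width/height → 1 unit = 1 mm. Flip: y_m = 142.9293 − y_svg.

**Shape 1** — `<circle>` circle, stroke `#000000` → score (S457, F2123). Machine vertices: (63.2013,40.5273) → (60.6443,46.7003) → (54.4713,49.2573) → (48.2983,46.7003) → (45.7413,40.5273) → (48.2983,34.3543) → (54.4713,31.7973) → (60.6443,34.3543) → (63.2013,40.5273). Closed: final G1 returns to the first vertex.

**Shape 2** — `<rect>` rectangle, stroke `#000000` → score (S457, F2123). Machine vertices: (65.4277,123.4179) → (119.3704,123.4179) → (119.3704,96.1955) → (65.4277,96.1955) → (65.4277,123.4179). Closed: final G1 returns to the first vertex.

**Shape 3** — `<path>` open polyline, stroke `#ff0000` → cut (S863, F982). Machine vertices: (37.7313,89.1371) → (19.7053,137.4033) → (50.4633,118.0956) → (28.4147,114.0731) → (151.1891,8.8981). Open path.

**Shape 4** — `<path>` quadratic bezier, stroke `#ff00ff` → engrave (S291, F2145). Control points (SVG): P0=(12.5101,94.9725), P1=(-12.0035,53.5688), P2=(32.7017,74.9146); sampled at t=k/4. Machine vertices: (12.5101,47.9568) → (4.5795,64.7368) → (5.3012,73.6731) → (14.6753,74.7658) → (32.7017,68.0147). Open path.

G21
G90
G0 X63.2013 Y40.5273
M4 S457
G1 X60.6443 Y46.7003 F2123
G1 X54.4713 Y49.2573
G1 X48.2983 Y46.7003
G1 X45.7413 Y40.5273
G1 X48.2983 Y34.3543
G1 X54.4713 Y31.7973
G1 X60.6443 Y34.3543
G1 X63.2013 Y40.5273
M5
G0 X65.4277 Y123.4179
M4 S457
G1 X119.3704 Y123.4179 F2123
G1 X119.3704 Y96.1955
G1 X65.4277 Y96.1955
G1 X65.4277 Y123.4179
M5
G0 X37.7313 Y89.1371
M4 S863
G1 X19.7053 Y137.4033 F982
G1 X50.4633 Y118.0956
G1 X28.4147 Y114.0731
G1 X151.1891 Y8.8981
M5
G0 X12.5101 Y47.9568
M4 S291
G1 X4.5795 Y64.7368 F2145
G1 X5.3012 Y73.6731
G1 X14.6753 Y74.7658
G1 X32.7017 Y68.0147
M5
G0 X0.0000 Y0.0000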